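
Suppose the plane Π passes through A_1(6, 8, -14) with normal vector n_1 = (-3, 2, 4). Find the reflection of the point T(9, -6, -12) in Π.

(3, -2, -4)

Π: n_1·r = n_1·A_1 gives -3x + 2y + 4z = -58.
λ = (n·T − d)/|n|² = (-87 − (-58))/29 = -1.
Reflection = T − 2λn = (9, -6, -12) − (-2)·(-3, 2, 4) = (3, -2, -4).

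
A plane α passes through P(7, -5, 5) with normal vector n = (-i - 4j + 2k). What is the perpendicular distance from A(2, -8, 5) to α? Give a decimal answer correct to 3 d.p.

3.710

α: n·r = n·P gives -x - 4y + 2z = 23.
n·A − d = (-1)·(2) + (-4)·(-8) + (2)·(5) − 23 = 17; |n| = √21.
Distance = |17| / √21 = 17/√21 ≈ 3.710.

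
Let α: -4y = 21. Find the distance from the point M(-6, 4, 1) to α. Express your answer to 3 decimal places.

9.250

n·M − d = (0)·(-6) + (-4)·(4) + (0)·(1) − 21 = -37; |n| = √16.
Distance = |-37| / √16 = 37/√16 ≈ 9.250.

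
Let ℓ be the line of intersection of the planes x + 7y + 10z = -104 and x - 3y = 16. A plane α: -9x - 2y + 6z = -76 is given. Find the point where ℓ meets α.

(4, -4, -8)

Direction of ℓ: (1, 7, 10) × (1, -3, 0) = (30, 10, -10).
A point on ℓ: solving the two plane equations with x = 16 gives (16, 0, -12).
Substitute r = (16, 0, -12) + t(30, 10, -10) into the plane: -216 + (-350)t = -76, so t = -2/5.
Intersection: (16, 0, -12) + (-2/5)·(30, 10, -10) = (4, -4, -8).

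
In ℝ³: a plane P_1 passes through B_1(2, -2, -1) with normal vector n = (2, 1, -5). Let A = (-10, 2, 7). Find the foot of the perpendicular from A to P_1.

(-6, 4, -3)

P_1: n·r = n·B_1 gives 2x + y - 5z = 7.
Foot = A − λn with λ = (n·A − d)/|n|² = (-53 − 7)/30 = -2.
Foot = (-10, 2, 7) − (-2)·(2, 1, -5) = (-6, 4, -3).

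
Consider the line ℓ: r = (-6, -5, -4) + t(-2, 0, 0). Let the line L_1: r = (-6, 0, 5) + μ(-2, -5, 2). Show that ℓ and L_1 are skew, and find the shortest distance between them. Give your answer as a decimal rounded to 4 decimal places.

10.2132

Common perpendicular direction n = (-2, 0, 0) × (-2, -5, 2) = (0, 4, 10).
With w = (-6, 0, 5) − (-6, -5, -4) = (0, 5, 9), w · n = 110.
Since n ≠ 0 the lines are not parallel, and w · n = 110 ≠ 0 so they do not intersect; hence they are skew.
Distance = |w · n| / |n| = |110| / √116 ≈ 10.2132.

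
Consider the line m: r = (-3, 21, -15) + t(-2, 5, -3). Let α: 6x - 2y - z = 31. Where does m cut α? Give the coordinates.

Substitute r = (-3, 21, -15) + t(-2, 5, -3) into the plane: -45 + (-19)t = 31, so t = -4.
Intersection: (-3, 21, -15) + (-4)·(-2, 5, -3) = (5, 1, -3).

(5, 1, -3)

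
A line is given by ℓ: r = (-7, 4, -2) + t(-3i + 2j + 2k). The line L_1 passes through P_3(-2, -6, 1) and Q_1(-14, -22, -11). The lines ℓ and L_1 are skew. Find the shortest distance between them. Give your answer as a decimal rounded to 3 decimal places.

A direction vector for L_1 is Q_1 − P_3 = (-12, -16, -12).
Common perpendicular direction n = (-3, 2, 2) × (-12, -16, -12) = (8, -60, 72).
With w = (-2, -6, 1) − (-7, 4, -2) = (5, -10, 3), w · n = 856.
Distance = |w · n| / |n| = |856| / √8848 ≈ 9.100.

9.100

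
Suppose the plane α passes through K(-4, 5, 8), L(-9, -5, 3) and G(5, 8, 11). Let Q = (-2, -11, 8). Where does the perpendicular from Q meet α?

(-1, -9, 3)

KL = (-5, -10, -5), KG = (9, 3, 3); a normal to α is KL × KG = (-15, -30, 75).
Using K: α has equation -15x - 30y + 75z = 510.
Foot = Q − λn with λ = (n·Q − d)/|n|² = (960 − 510)/6750 = 1/15.
Foot = (-2, -11, 8) − (1/15)·(-15, -30, 75) = (-1, -9, 3).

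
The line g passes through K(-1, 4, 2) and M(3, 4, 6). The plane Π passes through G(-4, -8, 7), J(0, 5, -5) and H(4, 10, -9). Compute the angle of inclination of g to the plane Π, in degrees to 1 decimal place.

A direction vector for g is M − K = (4, 0, 4).
GJ = (4, 13, -12), GH = (8, 18, -16); a normal to Π is GJ × GH = (8, -32, -32).
Using G: Π has equation 8x - 32y - 32z = 0.
sin θ = |n·v| / (|n||v|) = |-96| / (√2112 · √32) = 0.36927.
θ ≈ 21.7°.

21.7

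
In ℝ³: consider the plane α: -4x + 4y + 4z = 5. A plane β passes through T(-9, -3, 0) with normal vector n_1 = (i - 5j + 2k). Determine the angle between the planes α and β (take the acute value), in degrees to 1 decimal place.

β: n_1·r = n_1·T gives x - 5y + 2z = 6.
cos θ = |n₁·n₂| / (|n₁||n₂|) = |-16| / (√48 · √30).
θ = arccos(0.42164) ≈ 65.1°.

65.1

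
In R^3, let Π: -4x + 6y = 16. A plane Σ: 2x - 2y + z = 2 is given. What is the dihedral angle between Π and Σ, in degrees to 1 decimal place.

cos θ = |n₁·n₂| / (|n₁||n₂|) = |-20| / (√52 · √9).
θ = arccos(0.92450) ≈ 22.4°.

22.4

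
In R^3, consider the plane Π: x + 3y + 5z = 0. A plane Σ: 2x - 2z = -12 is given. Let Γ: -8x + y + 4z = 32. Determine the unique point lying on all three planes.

(-3, -4, 3)

Solving the 3×3 linear system x + 3y + 5z = 0, 2x - 2z = -12, -8x + y + 4z = 32 (e.g. by elimination or Cramer's rule, determinant = 36) gives (-3, -4, 3).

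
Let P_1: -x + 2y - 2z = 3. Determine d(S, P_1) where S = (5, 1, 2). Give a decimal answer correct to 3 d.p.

n·S − d = (-1)·(5) + (2)·(1) + (-2)·(2) − 3 = -10; |n| = √9.
Distance = |-10| / √9 = 10/√9 ≈ 3.333.

3.333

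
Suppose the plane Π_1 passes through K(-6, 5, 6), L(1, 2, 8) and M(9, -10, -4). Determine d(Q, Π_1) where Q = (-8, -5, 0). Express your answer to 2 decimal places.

KL = (7, -3, 2), KM = (15, -15, -10); a normal to Π_1 is KL × KM = (60, 100, -60).
Using K: Π_1 has equation 60x + 100y - 60z = -220.
n·Q − d = (60)·(-8) + (100)·(-5) + (-60)·(0) − (-220) = -760; |n| = √17200.
Distance = |-760| / √17200 = 760/√17200 ≈ 5.79.

5.79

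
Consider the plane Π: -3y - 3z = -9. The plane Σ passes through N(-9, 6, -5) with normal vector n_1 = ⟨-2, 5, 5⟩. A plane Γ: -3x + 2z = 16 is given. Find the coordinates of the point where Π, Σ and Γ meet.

Σ: n_1·r = n_1·N gives -2x + 5y + 5z = 23.
Solving the 3×3 linear system -3y - 3z = -9, -2x + 5y + 5z = 23, -3x + 2z = 16 (e.g. by elimination or Cramer's rule, determinant = -12) gives (-4, 1, 2).

(-4, 1, 2)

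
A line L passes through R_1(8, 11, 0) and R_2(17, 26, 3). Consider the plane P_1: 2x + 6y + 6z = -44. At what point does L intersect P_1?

A direction vector for L is R_2 − R_1 = (9, 15, 3).
Substitute r = (8, 11, 0) + t(9, 15, 3) into the plane: 82 + 126t = -44, so t = -1.
Intersection: (8, 11, 0) + (-1)·(9, 15, 3) = (-1, -4, -3).

(-1, -4, -3)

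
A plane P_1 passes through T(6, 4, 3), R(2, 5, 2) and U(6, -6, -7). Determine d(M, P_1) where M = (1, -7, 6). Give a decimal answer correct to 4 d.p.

TR = (-4, 1, -1), TU = (0, -10, -10); a normal to P_1 is TR × TU = (-20, -40, 40).
Using T: P_1 has equation -20x - 40y + 40z = -160.
n·M − d = (-20)·(1) + (-40)·(-7) + (40)·(6) − (-160) = 660; |n| = √3600.
Distance = |660| / √3600 = 660/√3600 ≈ 11.0000.

11.0000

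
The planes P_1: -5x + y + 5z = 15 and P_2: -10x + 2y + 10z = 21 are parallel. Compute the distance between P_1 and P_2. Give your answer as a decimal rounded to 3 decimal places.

Rescale P_2 by 1/2: -5x + y + 5z = 21/2. Then distance = |15 − (21/2)| / √51 ≈ 0.630.

0.630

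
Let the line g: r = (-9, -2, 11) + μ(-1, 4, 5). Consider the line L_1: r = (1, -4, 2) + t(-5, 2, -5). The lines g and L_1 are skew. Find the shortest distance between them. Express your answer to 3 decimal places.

Common perpendicular direction n = (-1, 4, 5) × (-5, 2, -5) = (-30, -30, 18).
With w = (1, -4, 2) − (-9, -2, 11) = (10, -2, -9), w · n = -402.
Distance = |w · n| / |n| = |-402| / √2124 ≈ 8.723.

8.723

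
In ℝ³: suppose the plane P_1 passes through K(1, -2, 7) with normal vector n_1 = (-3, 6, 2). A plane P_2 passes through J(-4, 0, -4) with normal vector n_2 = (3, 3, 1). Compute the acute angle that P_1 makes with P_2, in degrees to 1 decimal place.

P_1: n_1·r = n_1·K gives -3x + 6y + 2z = -1.
P_2: n_2·r = n_2·J gives 3x + 3y + z = -16.
cos θ = |n₁·n₂| / (|n₁||n₂|) = |11| / (√49 · √19).
θ = arccos(0.36051) ≈ 68.9°.

68.9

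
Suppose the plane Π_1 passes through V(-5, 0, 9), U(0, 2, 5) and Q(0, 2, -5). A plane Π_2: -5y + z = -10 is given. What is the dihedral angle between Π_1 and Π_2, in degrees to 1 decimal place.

24.4

VU = (5, 2, -4), VQ = (5, 2, -14); a normal to Π_1 is VU × VQ = (-20, 50, 0).
Using V: Π_1 has equation -20x + 50y = 100.
cos θ = |n₁·n₂| / (|n₁||n₂|) = |-250| / (√2900 · √26).
θ = arccos(0.91045) ≈ 24.4°.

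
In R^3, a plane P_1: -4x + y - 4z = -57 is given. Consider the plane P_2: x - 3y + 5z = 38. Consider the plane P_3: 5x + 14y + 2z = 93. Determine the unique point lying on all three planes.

(7, 3, 8)

Solving the 3×3 linear system -4x + y - 4z = -57, x - 3y + 5z = 38, 5x + 14y + 2z = 93 (e.g. by elimination or Cramer's rule, determinant = 211) gives (7, 3, 8).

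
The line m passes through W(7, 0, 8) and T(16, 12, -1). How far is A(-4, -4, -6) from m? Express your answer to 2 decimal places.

A direction vector for m is T − W = (9, 12, -9).
Taking (7, 0, 8) on m with direction v = (9, 12, -9): w = A − (7, 0, 8) = (-11, -4, -14), and w × v = (204, -225, -96).
Distance = |w × v| / |v| = √101457 / √306 ≈ 18.21.

18.21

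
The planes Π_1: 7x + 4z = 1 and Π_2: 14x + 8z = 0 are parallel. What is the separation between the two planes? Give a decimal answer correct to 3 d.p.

0.124

Rescale Π_2 by 1/2: 7x + 4z = 0. Then distance = |1 − 0| / √65 ≈ 0.124.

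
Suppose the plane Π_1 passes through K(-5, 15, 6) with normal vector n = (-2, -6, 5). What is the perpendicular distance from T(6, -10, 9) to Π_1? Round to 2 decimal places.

Π_1: n·r = n·K gives -2x - 6y + 5z = -50.
n·T − d = (-2)·(6) + (-6)·(-10) + (5)·(9) − (-50) = 143; |n| = √65.
Distance = |143| / √65 = 143/√65 ≈ 17.74.

17.74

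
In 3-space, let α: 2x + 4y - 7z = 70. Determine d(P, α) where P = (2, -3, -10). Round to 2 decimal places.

0.96

n·P − d = (2)·(2) + (4)·(-3) + (-7)·(-10) − 70 = -8; |n| = √69.
Distance = |-8| / √69 = 8/√69 ≈ 0.96.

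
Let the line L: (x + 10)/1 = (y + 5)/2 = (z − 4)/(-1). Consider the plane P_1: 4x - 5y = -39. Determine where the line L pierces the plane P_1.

L has direction (1, 2, -1) through (-10, -5, 4).
Substitute r = (-10, -5, 4) + t(1, 2, -1) into the plane: -15 + (-6)t = -39, so t = 4.
Intersection: (-10, -5, 4) + 4·(1, 2, -1) = (-6, 3, 0).

(-6, 3, 0)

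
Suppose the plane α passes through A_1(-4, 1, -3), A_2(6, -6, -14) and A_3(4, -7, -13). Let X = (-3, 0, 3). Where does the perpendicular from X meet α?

A_1A_2 = (10, -7, -11), A_1A_3 = (8, -8, -10); a normal to α is A_1A_2 × A_1A_3 = (-18, 12, -24).
Using A_1: α has equation -18x + 12y - 24z = 156.
Foot = X − λn with λ = (n·X − d)/|n|² = (-18 − 156)/1044 = -1/6.
Foot = (-3, 0, 3) − (-1/6)·(-18, 12, -24) = (-6, 2, -1).

(-6, 2, -1)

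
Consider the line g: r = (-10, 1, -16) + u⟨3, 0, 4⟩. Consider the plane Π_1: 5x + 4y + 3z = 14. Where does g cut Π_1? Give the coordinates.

Substitute r = (-10, 1, -16) + t(3, 0, 4) into the plane: -94 + 27t = 14, so t = 4.
Intersection: (-10, 1, -16) + 4·(3, 0, 4) = (2, 1, 0).

(2, 1, 0)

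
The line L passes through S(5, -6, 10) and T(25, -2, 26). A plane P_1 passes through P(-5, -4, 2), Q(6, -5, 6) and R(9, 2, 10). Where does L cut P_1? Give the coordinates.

(-10, -9, -2)

A direction vector for L is T − S = (20, 4, 16).
PQ = (11, -1, 4), PR = (14, 6, 8); a normal to P_1 is PQ × PR = (-32, -32, 80).
Using P: P_1 has equation -32x - 32y + 80z = 448.
Substitute r = (5, -6, 10) + t(20, 4, 16) into the plane: 832 + 512t = 448, so t = -3/4.
Intersection: (5, -6, 10) + (-3/4)·(20, 4, 16) = (-10, -9, -2).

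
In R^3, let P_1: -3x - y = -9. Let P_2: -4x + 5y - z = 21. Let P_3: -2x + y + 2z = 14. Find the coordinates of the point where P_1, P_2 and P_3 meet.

(1, 6, 5)

Solving the 3×3 linear system -3x - y = -9, -4x + 5y - z = 21, -2x + y + 2z = 14 (e.g. by elimination or Cramer's rule, determinant = -43) gives (1, 6, 5).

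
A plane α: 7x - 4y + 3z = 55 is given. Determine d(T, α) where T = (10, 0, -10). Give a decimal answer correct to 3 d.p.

n·T − d = (7)·(10) + (-4)·(0) + (3)·(-10) − 55 = -15; |n| = √74.
Distance = |-15| / √74 = 15/√74 ≈ 1.744.

1.744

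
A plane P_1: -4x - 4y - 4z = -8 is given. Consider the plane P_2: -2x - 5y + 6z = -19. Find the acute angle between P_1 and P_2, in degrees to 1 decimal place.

85.9

cos θ = |n₁·n₂| / (|n₁||n₂|) = |4| / (√48 · √65).
θ = arccos(0.07161) ≈ 85.9°.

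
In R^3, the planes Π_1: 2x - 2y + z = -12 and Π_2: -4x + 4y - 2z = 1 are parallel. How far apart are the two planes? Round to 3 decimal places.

3.833

Rescale Π_2 by 1/(-2): 2x - 2y + z = -1/2. Then distance = |-12 − (-1/2)| / √9 ≈ 3.833.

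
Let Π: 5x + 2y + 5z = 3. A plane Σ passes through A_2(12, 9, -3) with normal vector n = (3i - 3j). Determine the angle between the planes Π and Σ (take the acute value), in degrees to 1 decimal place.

Σ: n·r = n·A_2 gives 3x - 3y = 9.
cos θ = |n₁·n₂| / (|n₁||n₂|) = |9| / (√54 · √18).
θ = arccos(0.28868) ≈ 73.2°.

73.2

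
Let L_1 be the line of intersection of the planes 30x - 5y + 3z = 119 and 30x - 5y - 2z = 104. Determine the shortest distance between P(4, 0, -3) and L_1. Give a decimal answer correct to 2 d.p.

Direction of L_1: (30, -5, 3) × (30, -5, -2) = (25, 150, 0).
A point on L_1: solving the two plane equations with x = 3 gives (3, -4, 3).
Taking (3, -4, 3) on L_1 with direction v = (25, 150, 0): w = P − (3, -4, 3) = (1, 4, -6), and w × v = (900, -150, 50).
Distance = |w × v| / |v| = √835000 / √23125 ≈ 6.01.

6.01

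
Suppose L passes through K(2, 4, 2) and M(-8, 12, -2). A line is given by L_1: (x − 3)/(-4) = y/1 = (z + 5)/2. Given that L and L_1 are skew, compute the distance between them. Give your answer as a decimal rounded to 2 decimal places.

A direction vector for L is M − K = (-10, 8, -4).
L_1 has direction (-4, 1, 2) through (3, 0, -5).
Common perpendicular direction n = (-10, 8, -4) × (-4, 1, 2) = (20, 36, 22).
With w = (3, 0, -5) − (2, 4, 2) = (1, -4, -7), w · n = -278.
Distance = |w · n| / |n| = |-278| / √2180 ≈ 5.95.

5.95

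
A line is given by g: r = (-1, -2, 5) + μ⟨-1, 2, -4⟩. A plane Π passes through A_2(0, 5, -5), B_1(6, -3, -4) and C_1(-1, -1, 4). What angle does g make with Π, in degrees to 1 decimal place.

17.4

A_2B_1 = (6, -8, 1), A_2C_1 = (-1, -6, 9); a normal to Π is A_2B_1 × A_2C_1 = (-66, -55, -44).
Using A_2: Π has equation -66x - 55y - 44z = -55.
sin θ = |n·v| / (|n||v|) = |132| / (√9317 · √21) = 0.29842.
θ ≈ 17.4°.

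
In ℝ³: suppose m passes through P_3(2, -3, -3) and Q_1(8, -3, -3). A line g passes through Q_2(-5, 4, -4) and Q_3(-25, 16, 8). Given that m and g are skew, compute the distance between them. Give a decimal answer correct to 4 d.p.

5.6569

A direction vector for m is Q_1 − P_3 = (6, 0, 0).
A direction vector for g is Q_3 − Q_2 = (-20, 12, 12).
Common perpendicular direction n = (6, 0, 0) × (-20, 12, 12) = (0, -72, 72).
With w = (-5, 4, -4) − (2, -3, -3) = (-7, 7, -1), w · n = -576.
Distance = |w · n| / |n| = |-576| / √10368 ≈ 5.6569.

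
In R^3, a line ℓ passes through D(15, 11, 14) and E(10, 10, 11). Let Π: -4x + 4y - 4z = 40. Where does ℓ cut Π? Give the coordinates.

(-5, 7, 2)

A direction vector for ℓ is E − D = (-5, -1, -3).
Substitute r = (15, 11, 14) + t(-5, -1, -3) into the plane: -72 + 28t = 40, so t = 4.
Intersection: (15, 11, 14) + 4·(-5, -1, -3) = (-5, 7, 2).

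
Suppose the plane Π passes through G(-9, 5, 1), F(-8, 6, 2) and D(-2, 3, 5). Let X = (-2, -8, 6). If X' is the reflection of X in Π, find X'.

GF = (1, 1, 1), GD = (7, -2, 4); a normal to Π is GF × GD = (6, 3, -9).
Using G: Π has equation 6x + 3y - 9z = -48.
λ = (n·X − d)/|n|² = (-90 − (-48))/126 = -1/3.
Reflection = X − 2λn = (-2, -8, 6) − (-2/3)·(6, 3, -9) = (2, -6, 0).

(2, -6, 0)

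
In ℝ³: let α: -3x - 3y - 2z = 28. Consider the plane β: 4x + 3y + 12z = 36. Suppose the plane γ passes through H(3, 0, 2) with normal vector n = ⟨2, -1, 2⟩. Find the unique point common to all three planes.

γ: n·r = n·H gives 2x - y + 2z = 10.
Solving the 3×3 linear system -3x - 3y - 2z = 28, 4x + 3y + 12z = 36, 2x - y + 2z = 10 (e.g. by elimination or Cramer's rule, determinant = -82) gives (-6, -8, 7).

(-6, -8, 7)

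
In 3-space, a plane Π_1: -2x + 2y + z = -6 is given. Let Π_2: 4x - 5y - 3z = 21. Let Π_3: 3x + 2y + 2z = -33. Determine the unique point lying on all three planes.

(-5, -7, -2)

Solving the 3×3 linear system -2x + 2y + z = -6, 4x - 5y - 3z = 21, 3x + 2y + 2z = -33 (e.g. by elimination or Cramer's rule, determinant = -3) gives (-5, -7, -2).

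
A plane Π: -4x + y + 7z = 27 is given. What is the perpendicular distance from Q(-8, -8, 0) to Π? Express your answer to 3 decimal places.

0.369

n·Q − d = (-4)·(-8) + (1)·(-8) + (7)·(0) − 27 = -3; |n| = √66.
Distance = |-3| / √66 = 3/√66 ≈ 0.369.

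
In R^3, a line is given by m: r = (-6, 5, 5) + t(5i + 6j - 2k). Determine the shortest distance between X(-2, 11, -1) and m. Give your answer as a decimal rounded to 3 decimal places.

4.106

Taking (-6, 5, 5) on m with direction v = (5, 6, -2): w = X − (-6, 5, 5) = (4, 6, -6), and w × v = (24, -22, -6).
Distance = |w × v| / |v| = √1096 / √65 ≈ 4.106.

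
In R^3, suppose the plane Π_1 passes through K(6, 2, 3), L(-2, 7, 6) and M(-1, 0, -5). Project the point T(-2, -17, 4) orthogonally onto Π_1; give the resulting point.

KL = (-8, 5, 3), KM = (-7, -2, -8); a normal to Π_1 is KL × KM = (-34, -85, 51).
Using K: Π_1 has equation -34x - 85y + 51z = -221.
Foot = T − λn with λ = (n·T − d)/|n|² = (1717 − (-221))/10982 = 3/17.
Foot = (-2, -17, 4) − (3/17)·(-34, -85, 51) = (4, -2, -5).

(4, -2, -5)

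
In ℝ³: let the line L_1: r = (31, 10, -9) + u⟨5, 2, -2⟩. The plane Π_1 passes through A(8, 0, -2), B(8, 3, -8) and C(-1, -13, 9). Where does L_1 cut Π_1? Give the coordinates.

AB = (0, 3, -6), AC = (-9, -13, 11); a normal to Π_1 is AB × AC = (-45, 54, 27).
Using A: Π_1 has equation -45x + 54y + 27z = -414.
Substitute r = (31, 10, -9) + t(5, 2, -2) into the plane: -1098 + (-171)t = -414, so t = -4.
Intersection: (31, 10, -9) + (-4)·(5, 2, -2) = (11, 2, -1).

(11, 2, -1)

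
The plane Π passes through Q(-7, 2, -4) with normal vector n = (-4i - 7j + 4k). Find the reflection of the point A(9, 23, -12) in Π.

Π: n·r = n·Q gives -4x - 7y + 4z = -2.
λ = (n·A − d)/|n|² = (-245 − (-2))/81 = -3.
Reflection = A − 2λn = (9, 23, -12) − (-6)·(-4, -7, 4) = (-15, -19, 12).

(-15, -19, 12)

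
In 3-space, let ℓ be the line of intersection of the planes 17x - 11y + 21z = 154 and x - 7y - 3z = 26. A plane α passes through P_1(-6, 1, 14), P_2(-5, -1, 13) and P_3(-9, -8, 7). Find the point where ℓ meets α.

Direction of ℓ: (17, -11, 21) × (1, -7, -3) = (180, 72, -108).
A point on ℓ: solving the two plane equations with x = -16 gives (-16, -12, 14).
P_1P_2 = (1, -2, -1), P_1P_3 = (-3, -9, -7); a normal to α is P_1P_2 × P_1P_3 = (5, 10, -15).
Using P_1: α has equation 5x + 10y - 15z = -230.
Substitute r = (-16, -12, 14) + t(180, 72, -108) into the plane: -410 + 3240t = -230, so t = 1/18.
Intersection: (-16, -12, 14) + (1/18)·(180, 72, -108) = (-6, -8, 8).

(-6, -8, 8)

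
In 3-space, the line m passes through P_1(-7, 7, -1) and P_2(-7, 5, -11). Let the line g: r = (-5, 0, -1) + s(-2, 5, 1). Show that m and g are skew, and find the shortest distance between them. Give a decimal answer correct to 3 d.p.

0.844

A direction vector for m is P_2 − P_1 = (0, -2, -10).
Common perpendicular direction n = (0, -2, -10) × (-2, 5, 1) = (48, 20, -4).
With w = (-5, 0, -1) − (-7, 7, -1) = (2, -7, 0), w · n = -44.
Since n ≠ 0 the lines are not parallel, and w · n = -44 ≠ 0 so they do not intersect; hence they are skew.
Distance = |w · n| / |n| = |-44| / √2720 ≈ 0.844.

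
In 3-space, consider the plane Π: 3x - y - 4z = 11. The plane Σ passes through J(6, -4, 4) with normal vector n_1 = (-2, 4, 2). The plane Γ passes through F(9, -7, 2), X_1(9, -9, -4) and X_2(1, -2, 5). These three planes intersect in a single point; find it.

(1, -4, -1)

Σ: n_1·r = n_1·J gives -2x + 4y + 2z = -20.
FX_1 = (0, -2, -6), FX_2 = (-8, 5, 3); a normal to Γ is FX_1 × FX_2 = (24, 48, -16).
Using F: Γ has equation 24x + 48y - 16z = -152.
Solving the 3×3 linear system 3x - y - 4z = 11, -2x + 4y + 2z = -20, 24x + 48y - 16z = -152 (e.g. by elimination or Cramer's rule, determinant = 272) gives (1, -4, -1).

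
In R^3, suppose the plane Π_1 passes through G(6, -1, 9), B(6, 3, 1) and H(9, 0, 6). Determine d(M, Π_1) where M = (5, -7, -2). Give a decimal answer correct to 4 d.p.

10.3209

GB = (0, 4, -8), GH = (3, 1, -3); a normal to Π_1 is GB × GH = (-4, -24, -12).
Using G: Π_1 has equation -4x - 24y - 12z = -108.
n·M − d = (-4)·(5) + (-24)·(-7) + (-12)·(-2) − (-108) = 280; |n| = √736.
Distance = |280| / √736 = 280/√736 ≈ 10.3209.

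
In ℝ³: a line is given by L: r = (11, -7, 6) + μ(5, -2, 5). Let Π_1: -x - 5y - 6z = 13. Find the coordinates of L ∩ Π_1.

(6, -5, 1)

Substitute r = (11, -7, 6) + t(5, -2, 5) into the plane: -12 + (-25)t = 13, so t = -1.
Intersection: (11, -7, 6) + (-1)·(5, -2, 5) = (6, -5, 1).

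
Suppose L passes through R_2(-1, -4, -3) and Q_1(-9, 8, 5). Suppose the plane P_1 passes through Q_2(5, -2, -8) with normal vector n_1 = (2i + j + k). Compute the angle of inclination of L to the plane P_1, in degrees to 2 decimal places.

A direction vector for L is Q_1 − R_2 = (-8, 12, 8).
P_1: n_1·r = n_1·Q_2 gives 2x + y + z = 0.
sin θ = |n·v| / (|n||v|) = |4| / (√6 · √272) = 0.09901.
θ ≈ 5.68°.

5.68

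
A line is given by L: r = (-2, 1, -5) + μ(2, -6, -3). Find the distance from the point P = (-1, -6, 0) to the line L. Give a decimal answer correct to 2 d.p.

Taking (-2, 1, -5) on L with direction v = (2, -6, -3): w = P − (-2, 1, -5) = (1, -7, 5), and w × v = (51, 13, 8).
Distance = |w × v| / |v| = √2834 / √49 ≈ 7.61.

7.61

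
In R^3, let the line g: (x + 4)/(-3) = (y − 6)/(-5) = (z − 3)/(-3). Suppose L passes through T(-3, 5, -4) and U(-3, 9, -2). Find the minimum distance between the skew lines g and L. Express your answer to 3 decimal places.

5.898

g has direction (-3, -5, -3) through (-4, 6, 3).
A direction vector for L is U − T = (0, 4, 2).
Common perpendicular direction n = (-3, -5, -3) × (0, 4, 2) = (2, 6, -12).
With w = (-3, 5, -4) − (-4, 6, 3) = (1, -1, -7), w · n = 80.
Distance = |w · n| / |n| = |80| / √184 ≈ 5.898.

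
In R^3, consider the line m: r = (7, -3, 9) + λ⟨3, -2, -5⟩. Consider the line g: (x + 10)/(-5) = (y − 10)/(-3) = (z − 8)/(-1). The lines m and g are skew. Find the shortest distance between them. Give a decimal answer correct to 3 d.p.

16.662

g has direction (-5, -3, -1) through (-10, 10, 8).
Common perpendicular direction n = (3, -2, -5) × (-5, -3, -1) = (-13, 28, -19).
With w = (-10, 10, 8) − (7, -3, 9) = (-17, 13, -1), w · n = 604.
Distance = |w · n| / |n| = |604| / √1314 ≈ 16.662.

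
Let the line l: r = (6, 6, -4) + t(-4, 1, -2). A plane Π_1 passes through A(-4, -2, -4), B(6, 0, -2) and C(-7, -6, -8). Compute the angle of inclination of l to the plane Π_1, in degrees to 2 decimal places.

27.58

AB = (10, 2, 2), AC = (-3, -4, -4); a normal to Π_1 is AB × AC = (0, 34, -34).
Using A: Π_1 has equation 34y - 34z = 68.
sin θ = |n·v| / (|n||v|) = |102| / (√2312 · √21) = 0.46291.
θ ≈ 27.58°.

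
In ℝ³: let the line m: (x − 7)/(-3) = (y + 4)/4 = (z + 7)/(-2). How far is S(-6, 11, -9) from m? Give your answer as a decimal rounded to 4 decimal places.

5.6721

m has direction (-3, 4, -2) through (7, -4, -7).
Taking (7, -4, -7) on m with direction v = (-3, 4, -2): w = S − (7, -4, -7) = (-13, 15, -2), and w × v = (-22, -20, -7).
Distance = |w × v| / |v| = √933 / √29 ≈ 5.6721.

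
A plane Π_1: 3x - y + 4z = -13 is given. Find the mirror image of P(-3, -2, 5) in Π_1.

λ = (n·P − d)/|n|² = (13 − (-13))/26 = 1.
Reflection = P − 2λn = (-3, -2, 5) − 2·(3, -1, 4) = (-9, 0, -3).

(-9, 0, -3)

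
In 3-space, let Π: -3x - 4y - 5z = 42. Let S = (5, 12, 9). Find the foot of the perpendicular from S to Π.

(-4, 0, -6)

Foot = S − λn with λ = (n·S − d)/|n|² = (-108 − 42)/50 = -3.
Foot = (5, 12, 9) − (-3)·(-3, -4, -5) = (-4, 0, -6).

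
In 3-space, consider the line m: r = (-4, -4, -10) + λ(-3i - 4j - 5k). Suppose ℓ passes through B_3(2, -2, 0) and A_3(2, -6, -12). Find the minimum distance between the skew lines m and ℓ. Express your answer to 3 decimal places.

A direction vector for ℓ is A_3 − B_3 = (0, -4, -12).
Common perpendicular direction n = (-3, -4, -5) × (0, -4, -12) = (28, -36, 12).
With w = (2, -2, 0) − (-4, -4, -10) = (6, 2, 10), w · n = 216.
Distance = |w · n| / |n| = |216| / √2224 ≈ 4.580.

4.580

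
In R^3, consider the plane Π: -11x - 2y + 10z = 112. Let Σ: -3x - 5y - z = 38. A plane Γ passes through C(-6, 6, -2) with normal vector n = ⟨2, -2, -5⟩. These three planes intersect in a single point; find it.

Γ: n·r = n·C gives 2x - 2y - 5z = -14.
Solving the 3×3 linear system -11x - 2y + 10z = 112, -3x - 5y - z = 38, 2x - 2y - 5z = -14 (e.g. by elimination or Cramer's rule, determinant = -59) gives (-12, 0, -2).

(-12, 0, -2)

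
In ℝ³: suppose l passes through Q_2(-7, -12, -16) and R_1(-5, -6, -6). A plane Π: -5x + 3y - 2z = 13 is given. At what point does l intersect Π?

A direction vector for l is R_1 − Q_2 = (2, 6, 10).
Substitute r = (-7, -12, -16) + t(2, 6, 10) into the plane: 31 + (-12)t = 13, so t = 3/2.
Intersection: (-7, -12, -16) + (3/2)·(2, 6, 10) = (-4, -3, -1).

(-4, -3, -1)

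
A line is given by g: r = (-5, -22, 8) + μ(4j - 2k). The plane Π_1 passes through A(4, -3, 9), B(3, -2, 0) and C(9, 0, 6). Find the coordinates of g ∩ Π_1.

AB = (-1, 1, -9), AC = (5, 3, -3); a normal to Π_1 is AB × AC = (24, -48, -8).
Using A: Π_1 has equation 24x - 48y - 8z = 168.
Substitute r = (-5, -22, 8) + t(0, 4, -2) into the plane: 872 + (-176)t = 168, so t = 4.
Intersection: (-5, -22, 8) + 4·(0, 4, -2) = (-5, -6, 0).

(-5, -6, 0)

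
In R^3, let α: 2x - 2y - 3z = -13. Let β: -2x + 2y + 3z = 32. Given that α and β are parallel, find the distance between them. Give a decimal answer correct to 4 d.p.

Rescale β by 1/(-1): 2x - 2y - 3z = -32. Then distance = |-13 − (-32)| / √17 ≈ 4.6082.

4.6082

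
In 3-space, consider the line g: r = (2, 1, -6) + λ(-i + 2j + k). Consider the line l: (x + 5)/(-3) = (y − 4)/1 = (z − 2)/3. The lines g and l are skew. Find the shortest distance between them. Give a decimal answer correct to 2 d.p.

l has direction (-3, 1, 3) through (-5, 4, 2).
Common perpendicular direction n = (-1, 2, 1) × (-3, 1, 3) = (5, 0, 5).
With w = (-5, 4, 2) − (2, 1, -6) = (-7, 3, 8), w · n = 5.
Distance = |w · n| / |n| = |5| / √50 ≈ 0.71.

0.71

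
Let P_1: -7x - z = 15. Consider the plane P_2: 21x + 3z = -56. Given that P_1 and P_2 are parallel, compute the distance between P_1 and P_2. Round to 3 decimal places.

0.519

Rescale P_2 by 1/(-3): -7x - z = 56/3. Then distance = |15 − (56/3)| / √50 ≈ 0.519.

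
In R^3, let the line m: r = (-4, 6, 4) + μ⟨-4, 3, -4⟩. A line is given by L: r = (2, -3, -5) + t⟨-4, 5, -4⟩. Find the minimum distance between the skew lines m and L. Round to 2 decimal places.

10.61

Common perpendicular direction n = (-4, 3, -4) × (-4, 5, -4) = (8, 0, -8).
With w = (2, -3, -5) − (-4, 6, 4) = (6, -9, -9), w · n = 120.
Distance = |w · n| / |n| = |120| / √128 ≈ 10.61.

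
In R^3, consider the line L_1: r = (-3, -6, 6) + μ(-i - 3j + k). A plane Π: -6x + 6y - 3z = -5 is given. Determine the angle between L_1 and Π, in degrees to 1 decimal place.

sin θ = |n·v| / (|n||v|) = |-15| / (√81 · √11) = 0.50252.
θ ≈ 30.2°.

30.2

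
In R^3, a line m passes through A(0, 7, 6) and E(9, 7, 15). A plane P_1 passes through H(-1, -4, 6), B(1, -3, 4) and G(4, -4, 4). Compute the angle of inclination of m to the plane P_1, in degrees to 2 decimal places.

A direction vector for m is E − A = (9, 0, 9).
HB = (2, 1, -2), HG = (5, 0, -2); a normal to P_1 is HB × HG = (-2, -6, -5).
Using H: P_1 has equation -2x - 6y - 5z = -4.
sin θ = |n·v| / (|n||v|) = |-63| / (√65 · √162) = 0.61394.
θ ≈ 37.87°.

37.87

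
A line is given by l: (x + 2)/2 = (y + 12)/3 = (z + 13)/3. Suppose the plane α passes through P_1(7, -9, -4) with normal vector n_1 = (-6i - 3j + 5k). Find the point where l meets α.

l has direction (2, 3, 3) through (-2, -12, -13).
α: n_1·r = n_1·P_1 gives -6x - 3y + 5z = -35.
Substitute r = (-2, -12, -13) + t(2, 3, 3) into the plane: -17 + (-6)t = -35, so t = 3.
Intersection: (-2, -12, -13) + 3·(2, 3, 3) = (4, -3, -4).

(4, -3, -4)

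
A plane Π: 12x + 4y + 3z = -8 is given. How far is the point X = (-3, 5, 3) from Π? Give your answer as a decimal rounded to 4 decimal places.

n·X − d = (12)·(-3) + (4)·(5) + (3)·(3) − (-8) = 1; |n| = √169.
Distance = |1| / √169 = 1/√169 ≈ 0.0769.

0.0769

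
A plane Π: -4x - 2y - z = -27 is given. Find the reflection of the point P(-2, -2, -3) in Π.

(14, 6, 1)

λ = (n·P − d)/|n|² = (15 − (-27))/21 = 2.
Reflection = P − 2λn = (-2, -2, -3) − 4·(-4, -2, -1) = (14, 6, 1).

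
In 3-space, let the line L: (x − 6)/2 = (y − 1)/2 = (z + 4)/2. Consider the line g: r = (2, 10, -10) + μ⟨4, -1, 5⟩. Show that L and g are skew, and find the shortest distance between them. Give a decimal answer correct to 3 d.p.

0.381

L has direction (2, 2, 2) through (6, 1, -4).
Common perpendicular direction n = (2, 2, 2) × (4, -1, 5) = (12, -2, -10).
With w = (2, 10, -10) − (6, 1, -4) = (-4, 9, -6), w · n = -6.
Since n ≠ 0 the lines are not parallel, and w · n = -6 ≠ 0 so they do not intersect; hence they are skew.
Distance = |w · n| / |n| = |-6| / √248 ≈ 0.381.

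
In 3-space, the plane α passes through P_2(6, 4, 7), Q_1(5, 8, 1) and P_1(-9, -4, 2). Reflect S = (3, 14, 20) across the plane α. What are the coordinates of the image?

P_2Q_1 = (-1, 4, -6), P_2P_1 = (-15, -8, -5); a normal to α is P_2Q_1 × P_2P_1 = (-68, 85, 68).
Using P_2: α has equation -68x + 85y + 68z = 408.
λ = (n·S − d)/|n|² = (2346 − 408)/16473 = 2/17.
Reflection = S − 2λn = (3, 14, 20) − (4/17)·(-68, 85, 68) = (19, -6, 4).

(19, -6, 4)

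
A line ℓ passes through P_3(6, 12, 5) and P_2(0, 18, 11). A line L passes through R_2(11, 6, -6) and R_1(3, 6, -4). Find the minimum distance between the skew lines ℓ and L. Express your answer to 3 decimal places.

A direction vector for ℓ is P_2 − P_3 = (-6, 6, 6).
A direction vector for L is R_1 − R_2 = (-8, 0, 2).
Common perpendicular direction n = (-6, 6, 6) × (-8, 0, 2) = (12, -36, 48).
With w = (11, 6, -6) − (6, 12, 5) = (5, -6, -11), w · n = -252.
Distance = |w · n| / |n| = |-252| / √3744 ≈ 4.118.

4.118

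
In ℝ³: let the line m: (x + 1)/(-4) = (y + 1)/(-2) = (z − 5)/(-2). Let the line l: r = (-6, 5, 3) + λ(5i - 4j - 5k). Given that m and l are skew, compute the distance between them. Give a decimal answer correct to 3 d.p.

6.088

m has direction (-4, -2, -2) through (-1, -1, 5).
Common perpendicular direction n = (-4, -2, -2) × (5, -4, -5) = (2, -30, 26).
With w = (-6, 5, 3) − (-1, -1, 5) = (-5, 6, -2), w · n = -242.
Distance = |w · n| / |n| = |-242| / √1580 ≈ 6.088.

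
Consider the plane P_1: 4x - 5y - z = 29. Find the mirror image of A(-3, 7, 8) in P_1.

λ = (n·A − d)/|n|² = (-55 − 29)/42 = -2.
Reflection = A − 2λn = (-3, 7, 8) − (-4)·(4, -5, -1) = (13, -13, 4).

(13, -13, 4)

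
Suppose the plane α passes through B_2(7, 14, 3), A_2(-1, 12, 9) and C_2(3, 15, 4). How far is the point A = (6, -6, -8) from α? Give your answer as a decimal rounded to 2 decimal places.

21.00

B_2A_2 = (-8, -2, 6), B_2C_2 = (-4, 1, 1); a normal to α is B_2A_2 × B_2C_2 = (-8, -16, -16).
Using B_2: α has equation -8x - 16y - 16z = -328.
n·A − d = (-8)·(6) + (-16)·(-6) + (-16)·(-8) − (-328) = 504; |n| = √576.
Distance = |504| / √576 = 504/√576 ≈ 21.00.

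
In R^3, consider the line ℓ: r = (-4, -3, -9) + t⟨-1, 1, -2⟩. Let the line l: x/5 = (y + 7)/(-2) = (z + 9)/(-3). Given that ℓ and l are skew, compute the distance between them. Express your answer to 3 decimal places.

1.593

l has direction (5, -2, -3) through (0, -7, -9).
Common perpendicular direction n = (-1, 1, -2) × (5, -2, -3) = (-7, -13, -3).
With w = (0, -7, -9) − (-4, -3, -9) = (4, -4, 0), w · n = 24.
Distance = |w · n| / |n| = |24| / √227 ≈ 1.593.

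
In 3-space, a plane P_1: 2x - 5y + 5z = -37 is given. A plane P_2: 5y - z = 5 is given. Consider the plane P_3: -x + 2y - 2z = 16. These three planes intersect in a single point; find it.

(-6, 0, -5)

Solving the 3×3 linear system 2x - 5y + 5z = -37, 5y - z = 5, -x + 2y - 2z = 16 (e.g. by elimination or Cramer's rule, determinant = 4) gives (-6, 0, -5).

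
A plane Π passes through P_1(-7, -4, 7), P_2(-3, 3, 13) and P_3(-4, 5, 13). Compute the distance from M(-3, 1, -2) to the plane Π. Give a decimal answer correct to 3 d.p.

P_1P_2 = (4, 7, 6), P_1P_3 = (3, 9, 6); a normal to Π is P_1P_2 × P_1P_3 = (-12, -6, 15).
Using P_1: Π has equation -12x - 6y + 15z = 213.
n·M − d = (-12)·(-3) + (-6)·(1) + (15)·(-2) − 213 = -213; |n| = √405.
Distance = |-213| / √405 = 213/√405 ≈ 10.584.

10.584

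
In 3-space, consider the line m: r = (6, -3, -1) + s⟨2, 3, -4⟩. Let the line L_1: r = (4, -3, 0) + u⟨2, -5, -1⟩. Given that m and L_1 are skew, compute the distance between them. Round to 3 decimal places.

Common perpendicular direction n = (2, 3, -4) × (2, -5, -1) = (-23, -6, -16).
With w = (4, -3, 0) − (6, -3, -1) = (-2, 0, 1), w · n = 30.
Distance = |w · n| / |n| = |30| / √821 ≈ 1.047.

1.047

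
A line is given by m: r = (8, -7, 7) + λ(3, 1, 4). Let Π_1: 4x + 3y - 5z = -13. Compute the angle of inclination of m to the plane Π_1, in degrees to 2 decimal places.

7.97

sin θ = |n·v| / (|n||v|) = |-5| / (√50 · √26) = 0.13868.
θ ≈ 7.97°.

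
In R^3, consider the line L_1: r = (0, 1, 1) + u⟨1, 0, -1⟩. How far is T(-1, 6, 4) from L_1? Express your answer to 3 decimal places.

Taking (0, 1, 1) on L_1 with direction v = (1, 0, -1): w = T − (0, 1, 1) = (-1, 5, 3), and w × v = (-5, 2, -5).
Distance = |w × v| / |v| = √54 / √2 ≈ 5.196.

5.196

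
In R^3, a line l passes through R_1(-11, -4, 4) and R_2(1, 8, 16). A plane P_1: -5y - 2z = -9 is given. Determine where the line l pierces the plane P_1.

A direction vector for l is R_2 − R_1 = (12, 12, 12).
Substitute r = (-11, -4, 4) + t(12, 12, 12) into the plane: 12 + (-84)t = -9, so t = 1/4.
Intersection: (-11, -4, 4) + (1/4)·(12, 12, 12) = (-8, -1, 7).

(-8, -1, 7)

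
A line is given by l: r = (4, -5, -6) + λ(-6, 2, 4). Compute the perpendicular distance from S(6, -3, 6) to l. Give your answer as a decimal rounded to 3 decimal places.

Taking (4, -5, -6) on l with direction v = (-6, 2, 4): w = S − (4, -5, -6) = (2, 2, 12), and w × v = (-16, -80, 16).
Distance = |w × v| / |v| = √6912 / √56 ≈ 11.110.

11.110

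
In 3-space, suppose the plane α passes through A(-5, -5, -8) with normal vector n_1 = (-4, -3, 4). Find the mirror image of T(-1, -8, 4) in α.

α: n_1·r = n_1·A gives -4x - 3y + 4z = 3.
λ = (n·T − d)/|n|² = (44 − 3)/41 = 1.
Reflection = T − 2λn = (-1, -8, 4) − 2·(-4, -3, 4) = (7, -2, -4).

(7, -2, -4)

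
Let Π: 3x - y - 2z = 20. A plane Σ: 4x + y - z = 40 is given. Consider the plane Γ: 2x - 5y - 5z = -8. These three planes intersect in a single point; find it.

Solving the 3×3 linear system 3x - y - 2z = 20, 4x + y - z = 40, 2x - 5y - 5z = -8 (e.g. by elimination or Cramer's rule, determinant = -4) gives (6, 10, -6).

(6, 10, -6)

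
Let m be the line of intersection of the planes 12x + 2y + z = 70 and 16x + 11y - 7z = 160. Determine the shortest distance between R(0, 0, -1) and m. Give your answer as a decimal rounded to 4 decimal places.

Direction of m: (12, 2, 1) × (16, 11, -7) = (-25, 100, 100).
A point on m: solving the two plane equations with x = 5 gives (5, 6, -2).
Taking (5, 6, -2) on m with direction v = (-25, 100, 100): w = R − (5, 6, -2) = (-5, -6, 1), and w × v = (-700, 475, -650).
Distance = |w × v| / |v| = √1138125 / √20625 ≈ 7.4284.

7.4284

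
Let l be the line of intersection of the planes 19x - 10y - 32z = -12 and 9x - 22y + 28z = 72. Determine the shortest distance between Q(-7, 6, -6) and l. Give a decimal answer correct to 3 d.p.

12.572

Direction of l: (19, -10, -32) × (9, -22, 28) = (-984, -820, -328).
A point on l: solving the two plane equations with x = 6 gives (6, 3, 3).
Taking (6, 3, 3) on l with direction v = (-984, -820, -328): w = Q − (6, 3, 3) = (-13, 3, -9), and w × v = (-8364, 4592, 13612).
Distance = |w × v| / |v| = √276329504 / √1748240 ≈ 12.572.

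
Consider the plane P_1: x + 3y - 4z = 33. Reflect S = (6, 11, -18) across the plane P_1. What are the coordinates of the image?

(0, -7, 6)

λ = (n·S − d)/|n|² = (111 − 33)/26 = 3.
Reflection = S − 2λn = (6, 11, -18) − 6·(1, 3, -4) = (0, -7, 6).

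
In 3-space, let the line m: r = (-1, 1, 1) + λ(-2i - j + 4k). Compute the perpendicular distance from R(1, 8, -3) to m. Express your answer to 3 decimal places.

Taking (-1, 1, 1) on m with direction v = (-2, -1, 4): w = R − (-1, 1, 1) = (2, 7, -4), and w × v = (24, 0, 12).
Distance = |w × v| / |v| = √720 / √21 ≈ 5.855.

5.855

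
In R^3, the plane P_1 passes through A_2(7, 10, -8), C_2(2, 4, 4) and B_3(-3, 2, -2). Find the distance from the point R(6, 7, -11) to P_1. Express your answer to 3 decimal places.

2.455

A_2C_2 = (-5, -6, 12), A_2B_3 = (-10, -8, 6); a normal to P_1 is A_2C_2 × A_2B_3 = (60, -90, -20).
Using A_2: P_1 has equation 60x - 90y - 20z = -320.
n·R − d = (60)·(6) + (-90)·(7) + (-20)·(-11) − (-320) = 270; |n| = √12100.
Distance = |270| / √12100 = 270/√12100 ≈ 2.455.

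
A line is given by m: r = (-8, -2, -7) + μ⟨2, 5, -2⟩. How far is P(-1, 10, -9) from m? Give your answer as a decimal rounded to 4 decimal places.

3.5548

Taking (-8, -2, -7) on m with direction v = (2, 5, -2): w = P − (-8, -2, -7) = (7, 12, -2), and w × v = (-14, 10, 11).
Distance = |w × v| / |v| = √417 / √33 ≈ 3.5548.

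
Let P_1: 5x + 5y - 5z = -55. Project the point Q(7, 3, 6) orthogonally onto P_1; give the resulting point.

Foot = Q − λn with λ = (n·Q − d)/|n|² = (20 − (-55))/75 = 1.
Foot = (7, 3, 6) − 1·(5, 5, -5) = (2, -2, 11).

(2, -2, 11)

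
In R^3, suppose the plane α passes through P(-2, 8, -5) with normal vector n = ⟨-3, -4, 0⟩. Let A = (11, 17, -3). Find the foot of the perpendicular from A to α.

α: n·r = n·P gives -3x - 4y = -26.
Foot = A − λn with λ = (n·A − d)/|n|² = (-101 − (-26))/25 = -3.
Foot = (11, 17, -3) − (-3)·(-3, -4, 0) = (2, 5, -3).

(2, 5, -3)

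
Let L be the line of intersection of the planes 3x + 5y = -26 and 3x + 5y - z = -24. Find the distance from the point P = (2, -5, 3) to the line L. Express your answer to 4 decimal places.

5.1421

Direction of L: (3, 5, 0) × (3, 5, -1) = (-5, 3, 0).
A point on L: solving the two plane equations with x = -2 gives (-2, -4, -2).
Taking (-2, -4, -2) on L with direction v = (-5, 3, 0): w = P − (-2, -4, -2) = (4, -1, 5), and w × v = (-15, -25, 7).
Distance = |w × v| / |v| = √899 / √34 ≈ 5.1421.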